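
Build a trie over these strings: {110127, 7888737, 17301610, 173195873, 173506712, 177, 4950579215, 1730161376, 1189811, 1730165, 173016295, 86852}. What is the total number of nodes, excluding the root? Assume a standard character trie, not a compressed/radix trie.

60

Trace insertions, counting only characters that open a new branch:
  "110127" → 6 new (1, 1, 0, 1, 2, 7)
  "7888737" → 7 new (7, 8, 8, 8, 7, 3, 7)
  "17301610" → prefix "1" already present; 7 new (7, 3, 0, 1, 6, 1, 0)
  "173195873" → prefix "173" already present; 6 new (1, 9, 5, 8, 7, 3)
  "173506712" → prefix "173" already present; 6 new (5, 0, 6, 7, 1, 2)
  "177" → prefix "17" already present; 1 new (7)
  "4950579215" → 10 new (4, 9, 5, 0, 5, 7, 9, 2, 1, 5)
  "1730161376" → prefix "1730161" already present; 3 new (3, 7, 6)
  "1189811" → prefix "11" already present; 5 new (8, 9, 8, 1, 1)
  "1730165" → prefix "173016" already present; 1 new (5)
  "173016295" → prefix "173016" already present; 3 new (2, 9, 5)
  "86852" → 5 new (8, 6, 8, 5, 2)
Total nodes = 6 + 7 + 7 + 6 + 6 + 1 + 10 + 3 + 5 + 1 + 3 + 5 = 60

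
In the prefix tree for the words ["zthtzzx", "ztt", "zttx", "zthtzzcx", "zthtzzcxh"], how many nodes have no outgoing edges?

Leaves are exactly the stored words that no other stored word extends.
Those words: "zthtzzcxh", "zthtzzx", "zttx"
Leaf count: 3

3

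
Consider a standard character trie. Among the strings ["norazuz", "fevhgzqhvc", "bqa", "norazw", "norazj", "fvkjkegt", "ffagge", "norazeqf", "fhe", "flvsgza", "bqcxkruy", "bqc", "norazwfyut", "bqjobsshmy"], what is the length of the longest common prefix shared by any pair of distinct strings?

Look for the deepest trie node that still has at least two words in its subtree.
"norazw" and "norazwfyut" agree on "norazw" (6 characters) before diverging; nothing deeper is shared.
Longest shared-prefix length: 6

6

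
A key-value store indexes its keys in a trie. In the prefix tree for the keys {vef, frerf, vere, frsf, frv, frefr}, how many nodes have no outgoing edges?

Leaves are exactly the stored words that no other stored word extends.
Those words: "frefr", "frerf", "frsf", "frv", "vef", "vere"
Leaf count: 6

6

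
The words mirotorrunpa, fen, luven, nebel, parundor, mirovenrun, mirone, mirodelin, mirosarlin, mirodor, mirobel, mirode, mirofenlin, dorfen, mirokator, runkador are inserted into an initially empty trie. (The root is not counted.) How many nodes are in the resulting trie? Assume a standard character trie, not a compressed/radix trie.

Trace insertions, counting only characters that open a new branch:
  "mirotorrunpa" → 12 new (m, i, r, o, t, o, r, r, u, n, p, a)
  "fen" → 3 new (f, e, n)
  "luven" → 5 new (l, u, v, e, n)
  "nebel" → 5 new (n, e, b, e, l)
  "parundor" → 8 new (p, a, r, u, n, d, o, r)
  "mirovenrun" → prefix "miro" already present; 6 new (v, e, n, r, u, n)
  "mirone" → prefix "miro" already present; 2 new (n, e)
  "mirodelin" → prefix "miro" already present; 5 new (d, e, l, i, n)
  "mirosarlin" → prefix "miro" already present; 6 new (s, a, r, l, i, n)
  "mirodor" → prefix "mirod" already present; 2 new (o, r)
  "mirobel" → prefix "miro" already present; 3 new (b, e, l)
  "mirode" → prefix "mirode" already present; 0 new (none)
  "mirofenlin" → prefix "miro" already present; 6 new (f, e, n, l, i, n)
  "dorfen" → 6 new (d, o, r, f, e, n)
  "mirokator" → prefix "miro" already present; 5 new (k, a, t, o, r)
  "runkador" → 8 new (r, u, n, k, a, d, o, r)
Total nodes = 12 + 3 + 5 + 5 + 8 + 6 + 2 + 5 + 6 + 2 + 3 + 0 + 6 + 6 + 5 + 8 = 82

82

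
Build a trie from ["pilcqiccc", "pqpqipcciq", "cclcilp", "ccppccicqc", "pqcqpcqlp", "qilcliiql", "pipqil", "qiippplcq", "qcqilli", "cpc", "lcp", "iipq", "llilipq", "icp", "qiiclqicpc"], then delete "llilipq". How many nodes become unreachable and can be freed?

6

Walk "llilipq" from the leaf back toward the root, removing each node that no remaining word uses.
The suffix "lilipq" (6 nodes) is used only by "llilipq"; the node for "l" still has the child "c", so pruning stops there.
Nodes removed: 6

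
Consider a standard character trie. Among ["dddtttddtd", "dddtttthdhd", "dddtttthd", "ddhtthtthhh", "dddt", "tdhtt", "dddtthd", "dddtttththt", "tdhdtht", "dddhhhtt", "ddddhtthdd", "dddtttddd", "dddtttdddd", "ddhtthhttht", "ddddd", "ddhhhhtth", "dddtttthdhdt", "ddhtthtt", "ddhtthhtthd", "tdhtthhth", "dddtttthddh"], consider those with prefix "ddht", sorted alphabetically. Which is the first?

ddhtthhtthd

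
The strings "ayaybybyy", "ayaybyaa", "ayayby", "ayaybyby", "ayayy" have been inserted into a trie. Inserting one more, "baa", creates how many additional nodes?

No existing word starts with "b", so every character of "baa" needs a new node.
3 − 0 = 3 new nodes.

3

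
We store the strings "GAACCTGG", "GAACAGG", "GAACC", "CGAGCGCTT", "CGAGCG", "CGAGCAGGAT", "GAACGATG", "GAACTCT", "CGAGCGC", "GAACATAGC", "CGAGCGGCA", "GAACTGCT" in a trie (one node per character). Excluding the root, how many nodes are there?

Count nodes per top-level branch (shared prefixes stored once):
  'C'-branch (CGAGCAGGAT, CGAGCG, CGAGCGC, CGAGCGCTT, CGAGCGGCA): 17 nodes
  'G'-branch (GAACAGG, GAACATAGC, GAACC, GAACCTGG, GAACGATG, GAACTCT, GAACTGCT): 25 nodes
Sum: 42

42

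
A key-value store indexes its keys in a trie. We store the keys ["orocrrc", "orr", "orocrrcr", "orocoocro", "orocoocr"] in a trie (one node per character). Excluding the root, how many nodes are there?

Trie structure (* marks end of a word):
(root)
└─ o
   └─ r
      ├─ o
      │  └─ c
      │     ├─ o
      │     │  └─ o
      │     │     └─ c
      │     │        └─ r *
      │     │           └─ o *
      │     └─ r
      │        └─ r
      │           └─ c *
      │              └─ r *
      └─ r *
Counting every labelled node above: 14.

14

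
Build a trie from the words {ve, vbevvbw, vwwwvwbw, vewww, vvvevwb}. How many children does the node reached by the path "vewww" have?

0

The children of the "vewww" node are the distinct next characters among strings starting with "vewww".
No stored string extends past "vewww".
That node has 0 child edges.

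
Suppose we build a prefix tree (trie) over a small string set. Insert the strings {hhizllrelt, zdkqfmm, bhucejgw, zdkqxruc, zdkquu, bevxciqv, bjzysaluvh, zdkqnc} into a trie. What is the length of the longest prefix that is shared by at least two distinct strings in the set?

4

The deepest shared node is where two words last agree before diverging.
"zdkqfmm" and "zdkqnc" agree on "zdkq" (4 characters) before diverging; nothing deeper is shared.
Longest shared-prefix length: 4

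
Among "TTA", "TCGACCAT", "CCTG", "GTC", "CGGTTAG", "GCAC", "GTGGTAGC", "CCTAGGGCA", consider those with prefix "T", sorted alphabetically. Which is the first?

TCGACCAT

Words with prefix "T", in lexicographic order: "TCGACCAT", "TTA"
Position 1: TCGACCAT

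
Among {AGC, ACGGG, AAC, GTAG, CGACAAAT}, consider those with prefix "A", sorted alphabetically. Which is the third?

Filter for "A…" and sort: "AAC", "ACGGG", "AGC"
Position 3: AGC

AGC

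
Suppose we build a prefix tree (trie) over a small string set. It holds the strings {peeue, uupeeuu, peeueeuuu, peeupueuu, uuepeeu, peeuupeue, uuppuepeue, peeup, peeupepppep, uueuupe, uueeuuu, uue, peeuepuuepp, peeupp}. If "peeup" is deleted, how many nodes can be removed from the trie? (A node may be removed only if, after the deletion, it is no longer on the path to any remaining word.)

0

After clearing the end-marker at "peeup", prune upward until reaching a node still needed by another word.
Every node on "peeup" is still needed (e.g. by "peeupueuu"), so nothing is freed.
Nodes removed: 0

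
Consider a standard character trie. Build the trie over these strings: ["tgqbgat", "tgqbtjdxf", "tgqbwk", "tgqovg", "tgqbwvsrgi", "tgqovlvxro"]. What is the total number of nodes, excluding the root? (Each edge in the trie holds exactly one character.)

27

For each word, the new-node count is its length minus the longest prefix already in the trie:
  "tgqbgat" → 7 new (t, g, q, b, g, a, t)
  "tgqbtjdxf" → prefix "tgqb" already present; 5 new (t, j, d, x, f)
  "tgqbwk" → prefix "tgqb" already present; 2 new (w, k)
  "tgqovg" → prefix "tgq" already present; 3 new (o, v, g)
  "tgqbwvsrgi" → prefix "tgqbw" already present; 5 new (v, s, r, g, i)
  "tgqovlvxro" → prefix "tgqov" already present; 5 new (l, v, x, r, o)
Total nodes = 7 + 5 + 2 + 3 + 5 + 5 = 27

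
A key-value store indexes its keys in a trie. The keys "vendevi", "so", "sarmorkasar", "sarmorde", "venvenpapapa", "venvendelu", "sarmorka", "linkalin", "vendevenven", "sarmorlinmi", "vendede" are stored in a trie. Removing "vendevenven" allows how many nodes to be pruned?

After clearing the end-marker at "vendevenven", prune upward until reaching a node still needed by another word.
The suffix "enven" (5 nodes) is used only by "vendevenven"; the node for "vendev" still has the child "i", so pruning stops there.
Nodes removed: 5

5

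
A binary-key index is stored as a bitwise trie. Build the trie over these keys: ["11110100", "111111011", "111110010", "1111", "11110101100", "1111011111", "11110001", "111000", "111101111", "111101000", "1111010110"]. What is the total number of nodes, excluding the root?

32

For each word, the new-node count is its length minus the longest prefix already in the trie:
  "11110100" → 8 new (1, 1, 1, 1, 0, 1, 0, 0)
  "111111011" → prefix "1111" already present; 5 new (1, 1, 0, 1, 1)
  "111110010" → prefix "11111" already present; 4 new (0, 0, 1, 0)
  "1111" → prefix "1111" already present; 0 new (none)
  "11110101100" → prefix "1111010" already present; 4 new (1, 1, 0, 0)
  "1111011111" → prefix "111101" already present; 4 new (1, 1, 1, 1)
  "11110001" → prefix "11110" already present; 3 new (0, 0, 1)
  "111000" → prefix "111" already present; 3 new (0, 0, 0)
  "111101111" → prefix "111101111" already present; 0 new (none)
  "111101000" → prefix "11110100" already present; 1 new (0)
  "1111010110" → prefix "1111010110" already present; 0 new (none)
Total nodes = 8 + 5 + 4 + 0 + 4 + 4 + 3 + 3 + 0 + 1 + 0 = 32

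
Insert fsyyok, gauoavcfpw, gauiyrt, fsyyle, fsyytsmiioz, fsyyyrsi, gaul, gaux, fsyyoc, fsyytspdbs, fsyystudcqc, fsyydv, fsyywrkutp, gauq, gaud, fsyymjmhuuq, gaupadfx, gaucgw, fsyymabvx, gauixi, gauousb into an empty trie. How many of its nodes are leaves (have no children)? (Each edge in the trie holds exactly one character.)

Leaves are exactly the stored words that no other stored word extends.
Those words: "fsyydv", "fsyyle", "fsyymabvx", "fsyymjmhuuq", "fsyyoc", "fsyyok", "fsyystudcqc", "fsyytsmiioz", "fsyytspdbs", "fsyywrkutp", "fsyyyrsi", "gaucgw", "gaud", "gauixi", "gauiyrt", "gaul", "gauoavcfpw", "gauousb", "gaupadfx", "gauq", "gaux"
Leaf count: 21

21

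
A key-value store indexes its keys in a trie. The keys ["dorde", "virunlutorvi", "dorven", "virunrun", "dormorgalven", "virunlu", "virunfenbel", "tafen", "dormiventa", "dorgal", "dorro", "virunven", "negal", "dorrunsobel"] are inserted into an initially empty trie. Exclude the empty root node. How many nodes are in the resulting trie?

Trace insertions, counting only characters that open a new branch:
  "dorde" → 5 new (d, o, r, d, e)
  "virunlutorvi" → 12 new (v, i, r, u, n, l, u, t, o, r, v, i)
  "dorven" → prefix "dor" already present; 3 new (v, e, n)
  "virunrun" → prefix "virun" already present; 3 new (r, u, n)
  "dormorgalven" → prefix "dor" already present; 9 new (m, o, r, g, a, l, v, e, n)
  "virunlu" → prefix "virunlu" already present; 0 new (none)
  "virunfenbel" → prefix "virun" already present; 6 new (f, e, n, b, e, l)
  "tafen" → 5 new (t, a, f, e, n)
  "dormiventa" → prefix "dorm" already present; 6 new (i, v, e, n, t, a)
  "dorgal" → prefix "dor" already present; 3 new (g, a, l)
  "dorro" → prefix "dor" already present; 2 new (r, o)
  "virunven" → prefix "virun" already present; 3 new (v, e, n)
  "negal" → 5 new (n, e, g, a, l)
  "dorrunsobel" → prefix "dorr" already present; 7 new (u, n, s, o, b, e, l)
Total nodes = 5 + 12 + 3 + 3 + 9 + 0 + 6 + 5 + 6 + 3 + 2 + 3 + 5 + 7 = 69

69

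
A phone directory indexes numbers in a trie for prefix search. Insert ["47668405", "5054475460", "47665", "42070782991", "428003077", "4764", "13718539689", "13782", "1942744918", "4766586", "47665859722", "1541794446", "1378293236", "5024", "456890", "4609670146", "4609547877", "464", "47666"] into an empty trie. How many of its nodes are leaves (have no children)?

Leaves are exactly the stored words that no other stored word extends.
Those words: "13718539689", "1378293236", "1541794446", "1942744918", "42070782991", "428003077", "456890", "4609547877", "4609670146", "464", "4764", "47665859722", "4766586", "47666", "47668405", "5024", "5054475460"
Leaf count: 17

17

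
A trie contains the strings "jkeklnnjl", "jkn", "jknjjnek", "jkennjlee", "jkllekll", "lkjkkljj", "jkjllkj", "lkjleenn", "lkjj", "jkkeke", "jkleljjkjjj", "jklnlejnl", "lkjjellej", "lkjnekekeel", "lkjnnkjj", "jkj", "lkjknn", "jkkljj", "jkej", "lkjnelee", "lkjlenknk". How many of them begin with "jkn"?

Traverse to the node for "jkn", then collect every word in that subtree.
Matches: "jkn", "jknjjnek"
Count: 2

2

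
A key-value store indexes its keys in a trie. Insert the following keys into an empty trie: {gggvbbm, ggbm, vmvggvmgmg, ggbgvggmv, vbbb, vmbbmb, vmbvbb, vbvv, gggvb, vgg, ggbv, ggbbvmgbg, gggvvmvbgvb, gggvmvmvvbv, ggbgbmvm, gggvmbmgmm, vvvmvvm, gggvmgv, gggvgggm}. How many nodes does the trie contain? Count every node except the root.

81

Count nodes per top-level branch (shared prefixes stored once):
  'g'-branch (ggbbvmgbg, ggbgbmvm, ggbgvggmv, ggbm, ggbv, gggvb, gggvbbm, gggvgggm, gggvmbmgmm, gggvmgv, gggvmvmvvbv, gggvvmvbgvb): 51 nodes
  'v'-branch (vbbb, vbvv, vgg, vmbbmb, vmbvbb, vmvggvmgmg, vvvmvvm): 30 nodes
Sum: 81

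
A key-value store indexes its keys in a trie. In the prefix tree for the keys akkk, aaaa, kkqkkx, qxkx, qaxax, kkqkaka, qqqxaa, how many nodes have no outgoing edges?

A leaf is a node with no children — equivalently, the end of a word that is not a proper prefix of any other stored word.
Those words: "aaaa", "akkk", "kkqkaka", "kkqkkx", "qaxax", "qqqxaa", "qxkx"
Leaf count: 7

7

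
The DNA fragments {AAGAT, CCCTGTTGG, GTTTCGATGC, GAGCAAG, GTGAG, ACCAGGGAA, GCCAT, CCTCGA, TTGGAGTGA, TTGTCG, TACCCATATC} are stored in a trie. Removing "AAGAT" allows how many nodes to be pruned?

Walk "AAGAT" from the leaf back toward the root, removing each node that no remaining word uses.
The suffix "AGAT" (4 nodes) is used only by "AAGAT"; the node for "A" still has the child "C", so pruning stops there.
Nodes removed: 4

4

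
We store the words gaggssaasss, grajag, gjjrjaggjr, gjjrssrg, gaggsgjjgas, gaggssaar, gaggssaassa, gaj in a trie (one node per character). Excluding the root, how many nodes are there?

Trace insertions, counting only characters that open a new branch:
  "gaggssaasss" → 11 new (g, a, g, g, s, s, a, a, s, s, s)
  "grajag" → prefix "g" already present; 5 new (r, a, j, a, g)
  "gjjrjaggjr" → prefix "g" already present; 9 new (j, j, r, j, a, g, g, j, r)
  "gjjrssrg" → prefix "gjjr" already present; 4 new (s, s, r, g)
  "gaggsgjjgas" → prefix "gaggs" already present; 6 new (g, j, j, g, a, s)
  "gaggssaar" → prefix "gaggssaa" already present; 1 new (r)
  "gaggssaassa" → prefix "gaggssaass" already present; 1 new (a)
  "gaj" → prefix "ga" already present; 1 new (j)
Total nodes = 11 + 5 + 9 + 4 + 6 + 1 + 1 + 1 = 38

38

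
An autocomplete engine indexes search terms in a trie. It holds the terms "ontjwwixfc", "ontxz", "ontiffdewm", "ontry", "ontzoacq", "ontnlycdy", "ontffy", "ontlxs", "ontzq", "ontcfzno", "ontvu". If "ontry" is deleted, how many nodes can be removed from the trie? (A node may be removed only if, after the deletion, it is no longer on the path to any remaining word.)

2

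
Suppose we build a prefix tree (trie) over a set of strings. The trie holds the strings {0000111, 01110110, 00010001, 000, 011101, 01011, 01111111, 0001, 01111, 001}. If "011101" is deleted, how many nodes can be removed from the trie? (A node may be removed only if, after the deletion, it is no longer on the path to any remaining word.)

After clearing the end-marker at "011101", prune upward until reaching a node still needed by another word.
Every node on "011101" is still needed (e.g. by "01110110"), so nothing is freed.
Nodes removed: 0

0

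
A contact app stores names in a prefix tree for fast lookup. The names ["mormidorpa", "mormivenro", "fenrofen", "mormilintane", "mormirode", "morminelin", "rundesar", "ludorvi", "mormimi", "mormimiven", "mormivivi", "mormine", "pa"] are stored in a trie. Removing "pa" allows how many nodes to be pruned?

Walk "pa" from the leaf back toward the root, removing each node that no remaining word uses.
No other word shares any prefix with "pa", so all 2 of its nodes go.
Nodes removed: 2

2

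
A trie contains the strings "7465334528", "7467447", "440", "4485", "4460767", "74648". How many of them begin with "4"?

Traverse to the node for "4", then collect every word in that subtree.
Matches: "440", "4460767", "4485"
Count: 3

3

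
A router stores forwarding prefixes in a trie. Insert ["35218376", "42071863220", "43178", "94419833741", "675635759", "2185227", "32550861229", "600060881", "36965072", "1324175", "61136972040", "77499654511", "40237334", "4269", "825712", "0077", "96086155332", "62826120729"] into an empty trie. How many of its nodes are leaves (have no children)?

18

A leaf is a node with no children — equivalently, the end of a word that is not a proper prefix of any other stored word.
Those words: "0077", "1324175", "2185227", "32550861229", "35218376", "36965072", "40237334", "42071863220", "4269", "43178", "600060881", "61136972040", "62826120729", "675635759", "77499654511", "825712", "94419833741", "96086155332"
Leaf count: 18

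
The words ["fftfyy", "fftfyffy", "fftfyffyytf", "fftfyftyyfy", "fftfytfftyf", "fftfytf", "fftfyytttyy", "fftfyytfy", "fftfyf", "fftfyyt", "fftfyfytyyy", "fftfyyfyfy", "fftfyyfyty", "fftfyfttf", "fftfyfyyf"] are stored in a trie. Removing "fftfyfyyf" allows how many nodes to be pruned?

2

After clearing the end-marker at "fftfyfyyf", prune upward until reaching a node still needed by another word.
The suffix "yf" (2 nodes) is used only by "fftfyfyyf"; the node for "fftfyfy" still has the child "t", so pruning stops there.
Nodes removed: 2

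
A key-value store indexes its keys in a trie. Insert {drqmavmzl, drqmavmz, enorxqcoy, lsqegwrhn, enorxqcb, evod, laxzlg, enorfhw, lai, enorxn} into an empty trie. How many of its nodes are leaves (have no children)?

Leaves are exactly the stored words that no other stored word extends.
Those words: "drqmavmzl", "enorfhw", "enorxn", "enorxqcb", "enorxqcoy", "evod", "lai", "laxzlg", "lsqegwrhn"
Leaf count: 9

9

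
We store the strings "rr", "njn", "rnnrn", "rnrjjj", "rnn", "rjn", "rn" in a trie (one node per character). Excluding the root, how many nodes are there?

15

Insert word by word; a character creates a node only if that edge doesn't already exist:
  "rr" → 2 new (r, r)
  "njn" → 3 new (n, j, n)
  "rnnrn" → prefix "r" already present; 4 new (n, n, r, n)
  "rnrjjj" → prefix "rn" already present; 4 new (r, j, j, j)
  "rnn" → prefix "rnn" already present; 0 new (none)
  "rjn" → prefix "r" already present; 2 new (j, n)
  "rn" → prefix "rn" already present; 0 new (none)
Total nodes = 2 + 3 + 4 + 4 + 0 + 2 + 0 = 15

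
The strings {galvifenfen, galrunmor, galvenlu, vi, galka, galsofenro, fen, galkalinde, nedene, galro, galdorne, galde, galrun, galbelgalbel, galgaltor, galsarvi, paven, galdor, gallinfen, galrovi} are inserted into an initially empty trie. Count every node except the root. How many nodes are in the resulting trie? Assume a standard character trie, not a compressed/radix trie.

For each word, the new-node count is its length minus the longest prefix already in the trie:
  "galvifenfen" → 11 new (g, a, l, v, i, f, e, n, f, e, n)
  "galrunmor" → prefix "gal" already present; 6 new (r, u, n, m, o, r)
  "galvenlu" → prefix "galv" already present; 4 new (e, n, l, u)
  "vi" → 2 new (v, i)
  "galka" → prefix "gal" already present; 2 new (k, a)
  "galsofenro" → prefix "gal" already present; 7 new (s, o, f, e, n, r, o)
  "fen" → 3 new (f, e, n)
  "galkalinde" → prefix "galka" already present; 5 new (l, i, n, d, e)
  "nedene" → 6 new (n, e, d, e, n, e)
  "galro" → prefix "galr" already present; 1 new (o)
  "galdorne" → prefix "gal" already present; 5 new (d, o, r, n, e)
  "galde" → prefix "gald" already present; 1 new (e)
  "galrun" → prefix "galrun" already present; 0 new (none)
  "galbelgalbel" → prefix "gal" already present; 9 new (b, e, l, g, a, l, b, e, l)
  "galgaltor" → prefix "gal" already present; 6 new (g, a, l, t, o, r)
  "galsarvi" → prefix "gals" already present; 4 new (a, r, v, i)
  "paven" → 5 new (p, a, v, e, n)
  "galdor" → prefix "galdor" already present; 0 new (none)
  "gallinfen" → prefix "gal" already present; 6 new (l, i, n, f, e, n)
  "galrovi" → prefix "galro" already present; 2 new (v, i)
Total nodes = 11 + 6 + 4 + 2 + 2 + 7 + 3 + 5 + 6 + 1 + 5 + 1 + 0 + 9 + 6 + 4 + 5 + 0 + 6 + 2 = 85

85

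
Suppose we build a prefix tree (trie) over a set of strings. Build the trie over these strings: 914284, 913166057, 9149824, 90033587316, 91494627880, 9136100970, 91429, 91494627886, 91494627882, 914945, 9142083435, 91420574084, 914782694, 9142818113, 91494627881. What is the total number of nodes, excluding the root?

69

Trace insertions, counting only characters that open a new branch:
  "914284" → 6 new (9, 1, 4, 2, 8, 4)
  "913166057" → prefix "91" already present; 7 new (3, 1, 6, 6, 0, 5, 7)
  "9149824" → prefix "914" already present; 4 new (9, 8, 2, 4)
  "90033587316" → prefix "9" already present; 10 new (0, 0, 3, 3, 5, 8, 7, 3, 1, 6)
  "91494627880" → prefix "9149" already present; 7 new (4, 6, 2, 7, 8, 8, 0)
  "9136100970" → prefix "913" already present; 7 new (6, 1, 0, 0, 9, 7, 0)
  "91429" → prefix "9142" already present; 1 new (9)
  "91494627886" → prefix "9149462788" already present; 1 new (6)
  "91494627882" → prefix "9149462788" already present; 1 new (2)
  "914945" → prefix "91494" already present; 1 new (5)
  "9142083435" → prefix "9142" already present; 6 new (0, 8, 3, 4, 3, 5)
  "91420574084" → prefix "91420" already present; 6 new (5, 7, 4, 0, 8, 4)
  "914782694" → prefix "914" already present; 6 new (7, 8, 2, 6, 9, 4)
  "9142818113" → prefix "91428" already present; 5 new (1, 8, 1, 1, 3)
  "91494627881" → prefix "9149462788" already present; 1 new (1)
Total nodes = 6 + 7 + 4 + 10 + 7 + 7 + 1 + 1 + 1 + 1 + 6 + 6 + 6 + 5 + 1 = 69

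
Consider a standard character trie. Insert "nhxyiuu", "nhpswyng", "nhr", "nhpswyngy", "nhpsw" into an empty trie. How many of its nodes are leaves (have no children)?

3

A leaf is a node with no children — equivalently, the end of a word that is not a proper prefix of any other stored word.
Those words: "nhpswyngy", "nhr", "nhxyiuu"
Leaf count: 3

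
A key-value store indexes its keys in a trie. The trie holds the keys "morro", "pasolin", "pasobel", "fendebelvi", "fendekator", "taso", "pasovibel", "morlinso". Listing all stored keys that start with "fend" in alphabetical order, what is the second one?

fendekator

DFS of the "fend" subtree visits, in order: "fendebelvi", "fendekator"
The 2nd is fendekator.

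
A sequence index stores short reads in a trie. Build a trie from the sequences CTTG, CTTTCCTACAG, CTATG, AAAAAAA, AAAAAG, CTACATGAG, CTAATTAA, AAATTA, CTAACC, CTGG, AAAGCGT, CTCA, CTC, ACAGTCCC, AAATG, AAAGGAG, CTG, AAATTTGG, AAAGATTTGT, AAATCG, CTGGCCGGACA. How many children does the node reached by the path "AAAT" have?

3

Walk "AAAT" from the root, arriving at one node.
Characters that immediately follow "AAAT" among the stored strings: {C, G, T}.
That node has 3 child edges.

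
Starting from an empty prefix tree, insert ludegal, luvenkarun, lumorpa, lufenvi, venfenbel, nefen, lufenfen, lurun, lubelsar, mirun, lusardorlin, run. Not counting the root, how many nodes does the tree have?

Trace insertions, counting only characters that open a new branch:
  "ludegal" → 7 new (l, u, d, e, g, a, l)
  "luvenkarun" → prefix "lu" already present; 8 new (v, e, n, k, a, r, u, n)
  "lumorpa" → prefix "lu" already present; 5 new (m, o, r, p, a)
  "lufenvi" → prefix "lu" already present; 5 new (f, e, n, v, i)
  "venfenbel" → 9 new (v, e, n, f, e, n, b, e, l)
  "nefen" → 5 new (n, e, f, e, n)
  "lufenfen" → prefix "lufen" already present; 3 new (f, e, n)
  "lurun" → prefix "lu" already present; 3 new (r, u, n)
  "lubelsar" → prefix "lu" already present; 6 new (b, e, l, s, a, r)
  "mirun" → 5 new (m, i, r, u, n)
  "lusardorlin" → prefix "lu" already present; 9 new (s, a, r, d, o, r, l, i, n)
  "run" → 3 new (r, u, n)
Total nodes = 7 + 8 + 5 + 5 + 9 + 5 + 3 + 3 + 6 + 5 + 9 + 3 = 68

68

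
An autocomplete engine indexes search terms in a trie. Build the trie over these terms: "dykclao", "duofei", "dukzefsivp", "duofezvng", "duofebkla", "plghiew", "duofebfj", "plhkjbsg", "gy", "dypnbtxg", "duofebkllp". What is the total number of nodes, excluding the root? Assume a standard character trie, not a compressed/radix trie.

53

For each word, the new-node count is its length minus the longest prefix already in the trie:
  "dykclao" → 7 new (d, y, k, c, l, a, o)
  "duofei" → prefix "d" already present; 5 new (u, o, f, e, i)
  "dukzefsivp" → prefix "du" already present; 8 new (k, z, e, f, s, i, v, p)
  "duofezvng" → prefix "duofe" already present; 4 new (z, v, n, g)
  "duofebkla" → prefix "duofe" already present; 4 new (b, k, l, a)
  "plghiew" → 7 new (p, l, g, h, i, e, w)
  "duofebfj" → prefix "duofeb" already present; 2 new (f, j)
  "plhkjbsg" → prefix "pl" already present; 6 new (h, k, j, b, s, g)
  "gy" → 2 new (g, y)
  "dypnbtxg" → prefix "dy" already present; 6 new (p, n, b, t, x, g)
  "duofebkllp" → prefix "duofebkl" already present; 2 new (l, p)
Total nodes = 7 + 5 + 8 + 4 + 4 + 7 + 2 + 6 + 2 + 6 + 2 = 53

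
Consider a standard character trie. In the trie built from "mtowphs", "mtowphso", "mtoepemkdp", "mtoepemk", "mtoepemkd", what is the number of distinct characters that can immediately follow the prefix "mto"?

Follow the path "mto" to its node, then look at its outgoing edges.
Distinct next characters after "mto": e, w.
That node has 2 child edges.

2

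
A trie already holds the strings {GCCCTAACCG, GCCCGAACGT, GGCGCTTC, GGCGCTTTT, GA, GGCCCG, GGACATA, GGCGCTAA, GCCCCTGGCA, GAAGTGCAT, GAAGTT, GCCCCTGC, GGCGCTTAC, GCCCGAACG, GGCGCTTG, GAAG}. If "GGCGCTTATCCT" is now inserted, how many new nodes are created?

4

"GGCGCTTA" is already a path in the trie; the remaining "TCCT" must be added.
Each of the 4 remaining characters creates one node.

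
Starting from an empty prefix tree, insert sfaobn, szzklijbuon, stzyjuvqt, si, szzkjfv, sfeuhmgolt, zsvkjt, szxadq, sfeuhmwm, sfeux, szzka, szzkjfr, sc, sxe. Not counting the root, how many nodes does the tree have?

54

Count nodes per top-level branch (shared prefixes stored once):
  's'-branch (sc, sfaobn, sfeuhmgolt, sfeuhmwm, sfeux, si, stzyjuvqt, sxe, szxadq, szzka, szzkjfr, szzkjfv, szzklijbuon): 48 nodes
  'z'-branch (zsvkjt): 6 nodes
Sum: 54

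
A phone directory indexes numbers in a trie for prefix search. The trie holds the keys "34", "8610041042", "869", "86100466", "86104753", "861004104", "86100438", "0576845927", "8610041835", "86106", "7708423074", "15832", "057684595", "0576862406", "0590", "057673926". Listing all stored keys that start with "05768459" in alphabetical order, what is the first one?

0576845927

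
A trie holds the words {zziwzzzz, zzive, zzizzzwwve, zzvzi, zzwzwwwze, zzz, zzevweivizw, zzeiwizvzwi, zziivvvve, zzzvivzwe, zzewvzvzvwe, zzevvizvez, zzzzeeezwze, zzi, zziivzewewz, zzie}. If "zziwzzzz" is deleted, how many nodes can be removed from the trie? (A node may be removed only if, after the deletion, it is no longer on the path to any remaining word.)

5

After clearing the end-marker at "zziwzzzz", prune upward until reaching a node still needed by another word.
The suffix "wzzzz" (5 nodes) is used only by "zziwzzzz"; the node for "zzi" still has the child "v", so pruning stops there.
Nodes removed: 5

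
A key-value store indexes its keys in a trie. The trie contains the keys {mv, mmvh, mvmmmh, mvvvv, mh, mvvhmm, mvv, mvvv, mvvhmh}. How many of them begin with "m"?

9

Filter for entries beginning with "m":
Matches: "mh", "mmvh", "mv", "mvmmmh", "mvv", "mvvhmh", "mvvhmm", "mvvv", "mvvvv"
Count: 9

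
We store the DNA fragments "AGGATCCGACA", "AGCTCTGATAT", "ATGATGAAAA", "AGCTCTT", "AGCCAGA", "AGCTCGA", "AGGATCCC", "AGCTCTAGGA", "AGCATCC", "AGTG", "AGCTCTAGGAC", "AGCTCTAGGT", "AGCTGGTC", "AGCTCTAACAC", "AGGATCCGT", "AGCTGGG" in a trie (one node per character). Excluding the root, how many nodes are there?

59

Insert word by word; a character creates a node only if that edge doesn't already exist:
  "AGGATCCGACA" → 11 new (A, G, G, A, T, C, C, G, A, C, A)
  "AGCTCTGATAT" → prefix "AG" already present; 9 new (C, T, C, T, G, A, T, A, T)
  "ATGATGAAAA" → prefix "A" already present; 9 new (T, G, A, T, G, A, A, A, A)
  "AGCTCTT" → prefix "AGCTCT" already present; 1 new (T)
  "AGCCAGA" → prefix "AGC" already present; 4 new (C, A, G, A)
  "AGCTCGA" → prefix "AGCTC" already present; 2 new (G, A)
  "AGGATCCC" → prefix "AGGATCC" already present; 1 new (C)
  "AGCTCTAGGA" → prefix "AGCTCT" already present; 4 new (A, G, G, A)
  "AGCATCC" → prefix "AGC" already present; 4 new (A, T, C, C)
  "AGTG" → prefix "AG" already present; 2 new (T, G)
  "AGCTCTAGGAC" → prefix "AGCTCTAGGA" already present; 1 new (C)
  "AGCTCTAGGT" → prefix "AGCTCTAGG" already present; 1 new (T)
  "AGCTGGTC" → prefix "AGCT" already present; 4 new (G, G, T, C)
  "AGCTCTAACAC" → prefix "AGCTCTA" already present; 4 new (A, C, A, C)
  "AGGATCCGT" → prefix "AGGATCCG" already present; 1 new (T)
  "AGCTGGG" → prefix "AGCTGG" already present; 1 new (G)
Total nodes = 11 + 9 + 9 + 1 + 4 + 2 + 1 + 4 + 4 + 2 + 1 + 1 + 4 + 4 + 1 + 1 = 59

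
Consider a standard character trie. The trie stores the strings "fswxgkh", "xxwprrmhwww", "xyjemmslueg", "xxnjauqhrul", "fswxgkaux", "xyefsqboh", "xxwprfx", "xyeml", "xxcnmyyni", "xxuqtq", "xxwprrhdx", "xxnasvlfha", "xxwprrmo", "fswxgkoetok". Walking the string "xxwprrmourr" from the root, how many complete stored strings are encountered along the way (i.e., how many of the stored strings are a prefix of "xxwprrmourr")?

Traverse "xxwprrmourr" character by character; count nodes along the way that are marked as word ends.
Prefixes of the query that are stored words: "xxwprrmo"
Count: 1

1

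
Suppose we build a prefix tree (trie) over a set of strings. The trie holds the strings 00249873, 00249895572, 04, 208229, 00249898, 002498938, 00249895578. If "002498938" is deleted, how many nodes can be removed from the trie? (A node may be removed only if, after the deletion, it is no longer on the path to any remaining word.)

2

A node on "002498938"'s path can go only if nothing else ends at it or branches off below it.
The suffix "38" (2 nodes) is used only by "002498938"; the node for "0024989" still has the child "5", so pruning stops there.
Nodes removed: 2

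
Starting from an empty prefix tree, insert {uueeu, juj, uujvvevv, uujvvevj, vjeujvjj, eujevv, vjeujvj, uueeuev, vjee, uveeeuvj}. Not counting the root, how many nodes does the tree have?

39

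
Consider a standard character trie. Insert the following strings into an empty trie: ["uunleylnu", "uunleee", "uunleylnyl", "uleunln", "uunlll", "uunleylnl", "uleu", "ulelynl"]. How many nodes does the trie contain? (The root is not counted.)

Trie structure (* marks end of a word):
(root)
└─ u
   ├─ l
   │  └─ e
   │     ├─ l
   │     │  └─ y
   │     │     └─ n
   │     │        └─ l *
   │     └─ u *
   │        └─ n
   │           └─ l
   │              └─ n *
   └─ u
      └─ n
         └─ l
            ├─ e
            │  ├─ e
            │  │  └─ e *
            │  └─ y
            │     └─ l
            │        └─ n
            │           ├─ l *
            │           ├─ u *
            │           └─ y
            │              └─ l *
            └─ l
               └─ l *
Counting every labelled node above: 26.

26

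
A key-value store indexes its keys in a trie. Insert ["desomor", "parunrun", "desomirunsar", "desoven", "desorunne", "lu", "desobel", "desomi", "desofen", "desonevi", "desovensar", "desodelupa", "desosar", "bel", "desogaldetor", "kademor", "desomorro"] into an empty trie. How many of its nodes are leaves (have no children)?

14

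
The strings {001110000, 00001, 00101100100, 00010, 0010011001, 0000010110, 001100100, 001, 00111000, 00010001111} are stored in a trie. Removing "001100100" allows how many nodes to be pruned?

5

A node on "001100100"'s path can go only if nothing else ends at it or branches off below it.
The suffix "00100" (5 nodes) is used only by "001100100"; the node for "0011" still has the child "1", so pruning stops there.
Nodes removed: 5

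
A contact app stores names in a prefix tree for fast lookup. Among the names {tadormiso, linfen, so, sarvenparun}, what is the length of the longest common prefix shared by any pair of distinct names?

1

The deepest shared node is where two words last agree before diverging.
"sarvenparun" and "so" agree on "s" (1 characters) before diverging; nothing deeper is shared.
Longest shared-prefix length: 1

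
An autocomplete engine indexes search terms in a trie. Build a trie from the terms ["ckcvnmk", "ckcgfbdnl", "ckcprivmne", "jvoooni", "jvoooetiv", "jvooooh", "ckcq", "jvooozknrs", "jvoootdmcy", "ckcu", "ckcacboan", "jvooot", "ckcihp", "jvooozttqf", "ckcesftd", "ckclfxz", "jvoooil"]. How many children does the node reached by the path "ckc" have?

9

The children of the "ckc" node are the distinct next characters among strings starting with "ckc".
Characters that immediately follow "ckc" among the stored strings: {a, e, g, i, l, p, q, u, v}.
That node has 9 child edges.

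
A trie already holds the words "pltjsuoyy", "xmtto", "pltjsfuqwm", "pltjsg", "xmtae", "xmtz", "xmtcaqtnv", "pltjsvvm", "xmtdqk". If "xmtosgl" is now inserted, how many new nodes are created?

"xmt" is already a path in the trie; the remaining "osgl" must be added.
So 7 − 3 = 4 new nodes.

4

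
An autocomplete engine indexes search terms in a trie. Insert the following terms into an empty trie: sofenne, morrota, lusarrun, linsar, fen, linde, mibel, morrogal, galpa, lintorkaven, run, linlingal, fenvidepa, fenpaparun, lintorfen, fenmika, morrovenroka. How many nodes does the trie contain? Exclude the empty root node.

Trace insertions, counting only characters that open a new branch:
  "sofenne" → 7 new (s, o, f, e, n, n, e)
  "morrota" → 7 new (m, o, r, r, o, t, a)
  "lusarrun" → 8 new (l, u, s, a, r, r, u, n)
  "linsar" → prefix "l" already present; 5 new (i, n, s, a, r)
  "fen" → 3 new (f, e, n)
  "linde" → prefix "lin" already present; 2 new (d, e)
  "mibel" → prefix "m" already present; 4 new (i, b, e, l)
  "morrogal" → prefix "morro" already present; 3 new (g, a, l)
  "galpa" → 5 new (g, a, l, p, a)
  "lintorkaven" → prefix "lin" already present; 8 new (t, o, r, k, a, v, e, n)
  "run" → 3 new (r, u, n)
  "linlingal" → prefix "lin" already present; 6 new (l, i, n, g, a, l)
  "fenvidepa" → prefix "fen" already present; 6 new (v, i, d, e, p, a)
  "fenpaparun" → prefix "fen" already present; 7 new (p, a, p, a, r, u, n)
  "lintorfen" → prefix "lintor" already present; 3 new (f, e, n)
  "fenmika" → prefix "fen" already present; 4 new (m, i, k, a)
  "morrovenroka" → prefix "morro" already present; 7 new (v, e, n, r, o, k, a)
Total nodes = 7 + 7 + 8 + 5 + 3 + 2 + 4 + 3 + 5 + 8 + 3 + 6 + 6 + 7 + 3 + 4 + 7 = 88

88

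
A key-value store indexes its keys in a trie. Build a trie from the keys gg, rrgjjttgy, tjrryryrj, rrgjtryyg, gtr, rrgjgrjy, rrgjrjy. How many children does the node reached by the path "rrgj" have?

4

Follow the path "rrgj" to its node, then look at its outgoing edges.
Distinct next characters after "rrgj": g, j, r, t.
That node has 4 child edges.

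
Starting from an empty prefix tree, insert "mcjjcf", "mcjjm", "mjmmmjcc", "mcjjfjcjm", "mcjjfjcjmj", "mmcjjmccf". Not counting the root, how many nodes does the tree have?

Insert word by word; a character creates a node only if that edge doesn't already exist:
  "mcjjcf" → 6 new (m, c, j, j, c, f)
  "mcjjm" → prefix "mcjj" already present; 1 new (m)
  "mjmmmjcc" → prefix "m" already present; 7 new (j, m, m, m, j, c, c)
  "mcjjfjcjm" → prefix "mcjj" already present; 5 new (f, j, c, j, m)
  "mcjjfjcjmj" → prefix "mcjjfjcjm" already present; 1 new (j)
  "mmcjjmccf" → prefix "m" already present; 8 new (m, c, j, j, m, c, c, f)
Total nodes = 6 + 1 + 7 + 5 + 1 + 8 = 28

28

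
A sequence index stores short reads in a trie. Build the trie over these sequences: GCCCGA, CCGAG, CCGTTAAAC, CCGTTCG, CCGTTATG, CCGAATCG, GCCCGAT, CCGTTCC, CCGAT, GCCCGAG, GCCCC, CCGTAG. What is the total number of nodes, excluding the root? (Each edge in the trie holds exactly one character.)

Count nodes per top-level branch (shared prefixes stored once):
  'C'-branch (CCGAATCG, CCGAG, CCGAT, CCGTAG, CCGTTAAAC, CCGTTATG, CCGTTCC, CCGTTCG): 23 nodes
  'G'-branch (GCCCC, GCCCGA, GCCCGAG, GCCCGAT): 9 nodes
Sum: 32

32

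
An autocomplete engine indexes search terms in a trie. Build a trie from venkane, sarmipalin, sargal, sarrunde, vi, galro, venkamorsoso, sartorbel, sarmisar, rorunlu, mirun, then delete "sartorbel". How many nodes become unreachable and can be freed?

Walk "sartorbel" from the leaf back toward the root, removing each node that no remaining word uses.
The suffix "torbel" (6 nodes) is used only by "sartorbel"; the node for "sar" still has the child "m", so pruning stops there.
Nodes removed: 6

6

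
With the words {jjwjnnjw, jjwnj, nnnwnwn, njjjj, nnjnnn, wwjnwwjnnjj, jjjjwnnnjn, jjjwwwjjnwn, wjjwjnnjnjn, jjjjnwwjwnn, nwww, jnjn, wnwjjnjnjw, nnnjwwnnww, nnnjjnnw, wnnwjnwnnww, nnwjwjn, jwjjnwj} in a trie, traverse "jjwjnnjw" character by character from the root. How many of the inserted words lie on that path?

1

Traverse "jjwjnnjw" character by character; count nodes along the way that are marked as word ends.
Prefixes of the query that are stored words: "jjwjnnjw"
Count: 1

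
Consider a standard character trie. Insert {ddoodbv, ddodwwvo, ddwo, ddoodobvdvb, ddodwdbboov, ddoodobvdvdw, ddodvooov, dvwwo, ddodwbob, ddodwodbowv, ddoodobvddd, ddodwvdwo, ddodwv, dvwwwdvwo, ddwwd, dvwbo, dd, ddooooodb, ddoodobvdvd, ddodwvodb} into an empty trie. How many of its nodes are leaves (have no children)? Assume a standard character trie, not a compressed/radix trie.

17

Leaves are exactly the stored words that no other stored word extends.
Those words: "ddodvooov", "ddodwbob", "ddodwdbboov", "ddodwodbowv", "ddodwvdwo", "ddodwvodb", "ddodwwvo", "ddoodbv", "ddoodobvddd", "ddoodobvdvb", "ddoodobvdvdw", "ddooooodb", "ddwo", "ddwwd", "dvwbo", "dvwwo", "dvwwwdvwo"
Leaf count: 17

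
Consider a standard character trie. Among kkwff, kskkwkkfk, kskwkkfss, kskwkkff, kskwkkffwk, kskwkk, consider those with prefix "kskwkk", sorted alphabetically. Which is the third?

Words with prefix "kskwkk", in lexicographic order: "kskwkk", "kskwkkff", "kskwkkffwk", "kskwkkfss"
The 3rd is kskwkkffwk.

kskwkkffwk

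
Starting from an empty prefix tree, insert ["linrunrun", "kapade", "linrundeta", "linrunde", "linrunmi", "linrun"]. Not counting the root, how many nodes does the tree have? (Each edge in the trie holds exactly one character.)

Count nodes per top-level branch (shared prefixes stored once):
  'k'-branch (kapade): 6 nodes
  'l'-branch (linrun, linrunde, linrundeta, linrunmi, linrunrun): 15 nodes
Sum: 21

21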